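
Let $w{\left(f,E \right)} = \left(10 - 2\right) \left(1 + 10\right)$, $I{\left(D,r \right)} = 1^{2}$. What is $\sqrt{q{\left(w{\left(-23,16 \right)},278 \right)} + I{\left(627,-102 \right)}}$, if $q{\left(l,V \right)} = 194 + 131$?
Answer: $\sqrt{326} \approx 18.055$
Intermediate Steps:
$I{\left(D,r \right)} = 1$
$w{\left(f,E \right)} = 88$ ($w{\left(f,E \right)} = 8 \cdot 11 = 88$)
$q{\left(l,V \right)} = 325$
$\sqrt{q{\left(w{\left(-23,16 \right)},278 \right)} + I{\left(627,-102 \right)}} = \sqrt{325 + 1} = \sqrt{326}$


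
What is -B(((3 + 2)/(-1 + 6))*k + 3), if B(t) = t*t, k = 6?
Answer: -81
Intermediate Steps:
B(t) = t²
-B(((3 + 2)/(-1 + 6))*k + 3) = -(((3 + 2)/(-1 + 6))*6 + 3)² = -((5/5)*6 + 3)² = -((5*(⅕))*6 + 3)² = -(1*6 + 3)² = -(6 + 3)² = -1*9² = -1*81 = -81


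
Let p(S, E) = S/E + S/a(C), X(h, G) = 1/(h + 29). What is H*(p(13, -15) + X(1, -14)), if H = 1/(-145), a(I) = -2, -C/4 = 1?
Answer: 22/435 ≈ 0.050575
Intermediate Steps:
C = -4 (C = -4*1 = -4)
X(h, G) = 1/(29 + h)
H = -1/145 ≈ -0.0068966
p(S, E) = -S/2 + S/E (p(S, E) = S/E + S/(-2) = S/E + S*(-½) = S/E - S/2 = -S/2 + S/E)
H*(p(13, -15) + X(1, -14)) = -((-½*13 + 13/(-15)) + 1/(29 + 1))/145 = -((-13/2 + 13*(-1/15)) + 1/30)/145 = -((-13/2 - 13/15) + 1/30)/145 = -(-221/30 + 1/30)/145 = -1/145*(-22/3) = 22/435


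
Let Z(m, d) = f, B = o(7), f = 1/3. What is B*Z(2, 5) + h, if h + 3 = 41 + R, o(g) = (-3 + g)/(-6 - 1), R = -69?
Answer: -655/21 ≈ -31.190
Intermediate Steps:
o(g) = 3/7 - g/7 (o(g) = (-3 + g)/(-7) = (-3 + g)*(-⅐) = 3/7 - g/7)
f = ⅓ ≈ 0.33333
B = -4/7 (B = 3/7 - ⅐*7 = 3/7 - 1 = -4/7 ≈ -0.57143)
Z(m, d) = ⅓
h = -31 (h = -3 + (41 - 69) = -3 - 28 = -31)
B*Z(2, 5) + h = -4/7*⅓ - 31 = -4/21 - 31 = -655/21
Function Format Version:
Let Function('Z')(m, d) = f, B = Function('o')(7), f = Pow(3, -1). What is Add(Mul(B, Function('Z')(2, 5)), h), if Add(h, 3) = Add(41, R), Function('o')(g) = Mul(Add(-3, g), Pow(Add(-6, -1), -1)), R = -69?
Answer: Rational(-655, 21) ≈ -31.190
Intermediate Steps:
Function('o')(g) = Add(Rational(3, 7), Mul(Rational(-1, 7), g)) (Function('o')(g) = Mul(Add(-3, g), Pow(-7, -1)) = Mul(Add(-3, g), Rational(-1, 7)) = Add(Rational(3, 7), Mul(Rational(-1, 7), g)))
f = Rational(1, 3) ≈ 0.33333
B = Rational(-4, 7) (B = Add(Rational(3, 7), Mul(Rational(-1, 7), 7)) = Add(Rational(3, 7), -1) = Rational(-4, 7) ≈ -0.57143)
Function('Z')(m, d) = Rational(1, 3)
h = -31 (h = Add(-3, Add(41, -69)) = Add(-3, -28) = -31)
Add(Mul(B, Function('Z')(2, 5)), h) = Add(Mul(Rational(-4, 7), Rational(1, 3)), -31) = Add(Rational(-4, 21), -31) = Rational(-655, 21)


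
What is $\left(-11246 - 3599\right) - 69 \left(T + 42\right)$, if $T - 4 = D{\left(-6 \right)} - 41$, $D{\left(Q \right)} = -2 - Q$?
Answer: $-15466$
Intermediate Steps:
$T = -33$ ($T = 4 - 37 = -33$)
$\left(-11246 - 3599\right) - 69 \left(T + 42\right) = \left(-11246 - 3599\right) - 69 \left(-33 + 42\right) = -14845 - 621 = -15466$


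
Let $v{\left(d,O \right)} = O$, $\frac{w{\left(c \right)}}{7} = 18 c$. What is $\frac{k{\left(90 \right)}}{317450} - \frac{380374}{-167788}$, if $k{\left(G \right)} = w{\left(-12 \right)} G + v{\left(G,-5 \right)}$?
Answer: $\frac{2447907408}{1331607515} \approx 1.8383$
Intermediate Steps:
$w{\left(c \right)} = 126 c$ ($w{\left(c \right)} = 7 \cdot 18 c = 126 c$)
$k{\left(G \right)} = -5 - 1512 G$ ($k{\left(G \right)} = 126 \left(-12\right) G - 5 = - 1512 G - 5 = -5 - 1512 G$)
$\frac{k{\left(90 \right)}}{317450} - \frac{380374}{-167788} = \frac{-5 - 136080}{317450} - \frac{380374}{-167788} = \left(-5 - 136080\right) \frac{1}{317450} - - \frac{190187}{83894} = \left(-136085\right) \frac{1}{317450} + \frac{190187}{83894} = - \frac{27217}{63490} + \frac{190187}{83894} = \frac{2447907408}{1331607515}$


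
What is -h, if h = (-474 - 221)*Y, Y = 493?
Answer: 342635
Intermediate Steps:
h = -342635 (h = (-474 - 221)*493 = -695*493 = -342635)
-h = -1*(-342635) = 342635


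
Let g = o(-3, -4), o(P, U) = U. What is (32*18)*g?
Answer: -2304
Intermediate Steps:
g = -4
(32*18)*g = (32*18)*(-4) = 576*(-4) = -2304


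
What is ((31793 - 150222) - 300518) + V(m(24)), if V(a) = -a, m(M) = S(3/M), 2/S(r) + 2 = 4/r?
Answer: -6284206/15 ≈ -4.1895e+5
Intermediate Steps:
S(r) = 2/(-2 + 4/r)
m(M) = -3/(M*(-2 + 3/M)) (m(M) = -3/M/(-2 + 3/M) = -3/(M*(-2 + 3/M)))
((31793 - 150222) - 300518) + V(m(24)) = ((31793 - 150222) - 300518) - 3/(-3 + 2*24) = (-118429 - 300518) - 3/(-3 + 48) = -418947 - 3/45 = -418947 - 1*1/15 = -418947 - 1/15 = -6284206/15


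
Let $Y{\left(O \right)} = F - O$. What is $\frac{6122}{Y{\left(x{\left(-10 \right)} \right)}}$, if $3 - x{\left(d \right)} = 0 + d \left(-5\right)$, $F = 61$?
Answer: $\frac{3061}{54} \approx 56.685$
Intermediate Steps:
$x{\left(d \right)} = 3 + 5 d$ ($x{\left(d \right)} = 3 - \left(0 + d \left(-5\right)\right) = 3 - \left(0 - 5 d\right) = 3 - - 5 d = 3 + 5 d$)
$Y{\left(O \right)} = 61 - O$
$\frac{6122}{Y{\left(x{\left(-10 \right)} \right)}} = \frac{6122}{61 - \left(3 + 5 \left(-10\right)\right)} = \frac{6122}{61 - \left(3 - 50\right)} = \frac{6122}{61 - -47} = \frac{6122}{61 + 47} = \frac{6122}{108} = 6122 \cdot \frac{1}{108} = \frac{3061}{54}$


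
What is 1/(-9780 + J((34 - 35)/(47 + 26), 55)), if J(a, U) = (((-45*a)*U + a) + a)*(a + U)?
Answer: -5329/42190998 ≈ -0.00012631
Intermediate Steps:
J(a, U) = (U + a)*(2*a - 45*U*a) (J(a, U) = ((-45*U*a + a) + a)*(U + a) = ((a - 45*U*a) + a)*(U + a) = (2*a - 45*U*a)*(U + a) = (U + a)*(2*a - 45*U*a))
1/(-9780 + J((34 - 35)/(47 + 26), 55)) = 1/(-9780 + ((34 - 35)/(47 + 26))*(-45*55² + 2*55 + 2*((34 - 35)/(47 + 26)) - 45*55*(34 - 35)/(47 + 26))) = 1/(-9780 + (-1/73)*(-45*3025 + 110 + 2*(-1/73) - 45*55*(-1/73))) = 1/(-9780 + (-1*1/73)*(-136125 + 110 + 2*(-1*1/73) - 45*55*(-1*1/73))) = 1/(-9780 - (-136125 + 110 + 2*(-1/73) - 45*55*(-1/73))/73) = 1/(-9780 - (-136125 + 110 - 2/73 + 2475/73)/73) = 1/(-9780 - 1/73*(-9926622/73)) = 1/(-9780 + 9926622/5329) = 1/(-42190998/5329) = -5329/42190998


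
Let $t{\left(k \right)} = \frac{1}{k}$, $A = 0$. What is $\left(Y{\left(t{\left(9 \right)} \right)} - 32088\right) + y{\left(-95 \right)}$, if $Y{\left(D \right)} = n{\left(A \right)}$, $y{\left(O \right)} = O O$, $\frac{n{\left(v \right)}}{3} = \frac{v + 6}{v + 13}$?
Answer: $- \frac{299801}{13} \approx -23062.0$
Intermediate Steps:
$n{\left(v \right)} = \frac{3 \left(6 + v\right)}{13 + v}$ ($n{\left(v \right)} = 3 \frac{v + 6}{v + 13} = 3 \frac{6 + v}{13 + v} = \frac{3 \left(6 + v\right)}{13 + v}$)
$y{\left(O \right)} = O^{2}$
$Y{\left(D \right)} = \frac{18}{13}$ ($Y{\left(D \right)} = \frac{3 \left(6 + 0\right)}{13 + 0} = 3 \cdot \frac{1}{13} \cdot 6 = \frac{18}{13}$)
$\left(Y{\left(t{\left(9 \right)} \right)} - 32088\right) + y{\left(-95 \right)} = \left(\frac{18}{13} - 32088\right) + \left(-95\right)^{2} = - \frac{417126}{13} + 9025 = - \frac{299801}{13}$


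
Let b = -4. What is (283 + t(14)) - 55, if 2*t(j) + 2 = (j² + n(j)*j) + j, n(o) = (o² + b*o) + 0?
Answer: 1312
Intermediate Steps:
n(o) = o² - 4*o (n(o) = (o² - 4*o) + 0 = o² - 4*o)
t(j) = -1 + j/2 + j²/2 + j²*(-4 + j)/2 (t(j) = -1 + ((j² + (j*(-4 + j))*j) + j)/2 = -1 + ((j² + j²*(-4 + j)) + j)/2 = -1 + (j + j² + j²*(-4 + j))/2 = -1 + (j/2 + j²/2 + j²*(-4 + j)/2) = -1 + j/2 + j²/2 + j²*(-4 + j)/2)
(283 + t(14)) - 55 = (283 + (-1 + (½)*14 + (½)*14³ - 3/2*14²)) - 55 = (283 + (-1 + 7 + (½)*2744 - 3/2*196)) - 55 = (283 + (-1 + 7 + 1372 - 294)) - 55 = (283 + 1084) - 55 = 1367 - 55 = 1312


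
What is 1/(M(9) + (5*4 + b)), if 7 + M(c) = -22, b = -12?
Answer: -1/21 ≈ -0.047619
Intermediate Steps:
M(c) = -29 (M(c) = -7 - 22 = -29)
1/(M(9) + (5*4 + b)) = 1/(-29 + (5*4 - 12)) = 1/(-29 + (20 - 12)) = 1/(-29 + 8) = 1/(-21) = -1/21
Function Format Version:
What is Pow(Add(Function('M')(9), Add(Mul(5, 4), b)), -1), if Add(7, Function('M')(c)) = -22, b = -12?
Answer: Rational(-1, 21) ≈ -0.047619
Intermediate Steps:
Function('M')(c) = -29 (Function('M')(c) = Add(-7, -22) = -29)
Pow(Add(Function('M')(9), Add(Mul(5, 4), b)), -1) = Pow(Add(-29, Add(Mul(5, 4), -12)), -1) = Pow(Add(-29, Add(20, -12)), -1) = Pow(Add(-29, 8), -1) = Pow(-21, -1) = Rational(-1, 21)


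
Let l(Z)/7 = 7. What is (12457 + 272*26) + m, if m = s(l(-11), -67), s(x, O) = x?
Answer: 19578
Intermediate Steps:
l(Z) = 49 (l(Z) = 7*7 = 49)
m = 49
(12457 + 272*26) + m = (12457 + 272*26) + 49 = (12457 + 7072) + 49 = 19529 + 49 = 19578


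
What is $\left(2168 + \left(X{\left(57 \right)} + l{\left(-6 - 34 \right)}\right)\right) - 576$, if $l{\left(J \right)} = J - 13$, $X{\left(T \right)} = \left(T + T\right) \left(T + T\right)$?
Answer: $14535$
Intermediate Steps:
$X{\left(T \right)} = 4 T^{2}$ ($X{\left(T \right)} = 2 T 2 T = 4 T^{2}$)
$l{\left(J \right)} = -13 + J$
$\left(2168 + \left(X{\left(57 \right)} + l{\left(-6 - 34 \right)}\right)\right) - 576 = \left(2168 + \left(4 \cdot 57^{2} - 53\right)\right) - 576 = \left(2168 + \left(4 \cdot 3249 - 53\right)\right) - 576 = \left(2168 + \left(12996 - 53\right)\right) - 576 = \left(2168 + 12943\right) - 576 = 15111 - 576 = 14535$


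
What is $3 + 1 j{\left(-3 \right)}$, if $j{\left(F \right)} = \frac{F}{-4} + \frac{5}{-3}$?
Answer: $\frac{25}{12} \approx 2.0833$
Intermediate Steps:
$j{\left(F \right)} = - \frac{5}{3} - \frac{F}{4}$ ($j{\left(F \right)} = F \left(- \frac{1}{4}\right) + 5 \left(- \frac{1}{3}\right) = - \frac{F}{4} - \frac{5}{3} = - \frac{5}{3} - \frac{F}{4}$)
$3 + 1 j{\left(-3 \right)} = 3 + 1 \left(- \frac{5}{3} - - \frac{3}{4}\right) = 3 + 1 \left(- \frac{5}{3} + \frac{3}{4}\right) = 3 + 1 \left(- \frac{11}{12}\right) = 3 - \frac{11}{12} = \frac{25}{12}$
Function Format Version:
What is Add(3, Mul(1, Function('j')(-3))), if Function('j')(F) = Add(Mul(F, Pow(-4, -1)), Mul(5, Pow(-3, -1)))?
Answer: Rational(25, 12) ≈ 2.0833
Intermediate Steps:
Function('j')(F) = Add(Rational(-5, 3), Mul(Rational(-1, 4), F)) (Function('j')(F) = Add(Mul(F, Rational(-1, 4)), Mul(5, Rational(-1, 3))) = Add(Mul(Rational(-1, 4), F), Rational(-5, 3)) = Add(Rational(-5, 3), Mul(Rational(-1, 4), F)))
Add(3, Mul(1, Function('j')(-3))) = Add(3, Mul(1, Add(Rational(-5, 3), Mul(Rational(-1, 4), -3)))) = Add(3, Mul(1, Add(Rational(-5, 3), Rational(3, 4)))) = Add(3, Mul(1, Rational(-11, 12))) = Add(3, Rational(-11, 12)) = Rational(25, 12)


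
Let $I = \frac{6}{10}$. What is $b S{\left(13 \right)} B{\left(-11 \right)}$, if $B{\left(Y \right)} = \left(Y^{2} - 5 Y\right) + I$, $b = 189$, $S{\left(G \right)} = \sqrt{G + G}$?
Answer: $\frac{166887 \sqrt{26}}{5} \approx 1.7019 \cdot 10^{5}$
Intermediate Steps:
$S{\left(G \right)} = \sqrt{2} \sqrt{G}$ ($S{\left(G \right)} = \sqrt{2 G} = \sqrt{2} \sqrt{G}$)
$I = \frac{3}{5}$ ($I = 6 \cdot \frac{1}{10} = \frac{3}{5} \approx 0.6$)
$B{\left(Y \right)} = \frac{3}{5} + Y^{2} - 5 Y$ ($B{\left(Y \right)} = \left(Y^{2} - 5 Y\right) + \frac{3}{5} = \frac{3}{5} + Y^{2} - 5 Y$)
$b S{\left(13 \right)} B{\left(-11 \right)} = 189 \sqrt{2} \sqrt{13} \left(\frac{3}{5} + \left(-11\right)^{2} - -55\right) = 189 \sqrt{26} \left(\frac{3}{5} + 121 + 55\right) = 189 \sqrt{26} \cdot \frac{883}{5} = \frac{166887 \sqrt{26}}{5}$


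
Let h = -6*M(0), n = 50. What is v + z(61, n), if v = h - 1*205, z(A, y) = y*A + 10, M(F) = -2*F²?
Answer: 2855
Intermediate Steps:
h = 0 (h = -(-12)*0² = -(-12)*0 = -6*0 = 0)
z(A, y) = 10 + A*y (z(A, y) = A*y + 10 = 10 + A*y)
v = -205 (v = 0 - 1*205 = 0 - 205 = -205)
v + z(61, n) = -205 + (10 + 61*50) = -205 + (10 + 3050) = -205 + 3060 = 2855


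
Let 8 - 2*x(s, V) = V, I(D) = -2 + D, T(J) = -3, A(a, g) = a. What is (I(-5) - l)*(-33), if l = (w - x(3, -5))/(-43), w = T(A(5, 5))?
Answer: 20493/86 ≈ 238.29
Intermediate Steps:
x(s, V) = 4 - V/2
w = -3
l = 19/86 (l = (-3 - (4 - ½*(-5)))/(-43) = (-3 - (4 + 5/2))*(-1/43) = (-3 - 1*13/2)*(-1/43) = (-3 - 13/2)*(-1/43) = -19/2*(-1/43) = 19/86 ≈ 0.22093)
(I(-5) - l)*(-33) = ((-2 - 5) - 1*19/86)*(-33) = (-7 - 19/86)*(-33) = -621/86*(-33) = 20493/86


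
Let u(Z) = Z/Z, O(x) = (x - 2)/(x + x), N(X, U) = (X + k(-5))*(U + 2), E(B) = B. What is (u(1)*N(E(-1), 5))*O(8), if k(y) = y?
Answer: -63/4 ≈ -15.750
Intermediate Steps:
N(X, U) = (-5 + X)*(2 + U) (N(X, U) = (X - 5)*(U + 2) = (-5 + X)*(2 + U))
O(x) = (-2 + x)/(2*x) (O(x) = (-2 + x)/((2*x)) = (-2 + x)*(1/(2*x)) = (-2 + x)/(2*x))
u(Z) = 1
(u(1)*N(E(-1), 5))*O(8) = (1*(-10 - 5*5 + 2*(-1) + 5*(-1)))*((½)*(-2 + 8)/8) = (1*(-10 - 25 - 2 - 5))*((½)*(⅛)*6) = (1*(-42))*(3/8) = -42*3/8 = -63/4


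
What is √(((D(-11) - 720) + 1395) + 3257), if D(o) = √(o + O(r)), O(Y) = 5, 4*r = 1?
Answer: √(3932 + I*√6) ≈ 62.706 + 0.0195*I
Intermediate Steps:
r = ¼ (r = (¼)*1 = ¼ ≈ 0.25000)
D(o) = √(5 + o) (D(o) = √(o + 5) = √(5 + o))
√(((D(-11) - 720) + 1395) + 3257) = √(((√(5 - 11) - 720) + 1395) + 3257) = √(((√(-6) - 720) + 1395) + 3257) = √(((I*√6 - 720) + 1395) + 3257) = √(((-720 + I*√6) + 1395) + 3257) = √((675 + I*√6) + 3257) = √(3932 + I*√6)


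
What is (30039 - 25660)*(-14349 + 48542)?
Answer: 149731147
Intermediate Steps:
(30039 - 25660)*(-14349 + 48542) = 4379*34193 = 149731147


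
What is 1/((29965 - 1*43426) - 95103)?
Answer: -1/108564 ≈ -9.2112e-6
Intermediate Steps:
1/((29965 - 1*43426) - 95103) = 1/((29965 - 43426) - 95103) = 1/(-13461 - 95103) = 1/(-108564) = -1/108564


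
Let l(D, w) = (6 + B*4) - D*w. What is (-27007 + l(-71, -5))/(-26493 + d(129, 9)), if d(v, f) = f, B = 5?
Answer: 2278/2207 ≈ 1.0322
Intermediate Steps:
l(D, w) = 26 - D*w (l(D, w) = (6 + 5*4) - D*w = (6 + 20) - D*w = 26 - D*w)
(-27007 + l(-71, -5))/(-26493 + d(129, 9)) = (-27007 + (26 - 1*(-71)*(-5)))/(-26493 + 9) = (-27007 + (26 - 355))/(-26484) = (-27007 - 329)*(-1/26484) = -27336*(-1/26484) = 2278/2207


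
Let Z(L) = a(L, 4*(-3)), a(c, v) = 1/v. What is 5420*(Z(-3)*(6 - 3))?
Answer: -1355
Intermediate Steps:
Z(L) = -1/12 (Z(L) = 1/(4*(-3)) = 1/(-12) = -1/12)
5420*(Z(-3)*(6 - 3)) = 5420*(-(6 - 3)/12) = 5420*(-1/12*3) = 5420*(-1/4) = -1355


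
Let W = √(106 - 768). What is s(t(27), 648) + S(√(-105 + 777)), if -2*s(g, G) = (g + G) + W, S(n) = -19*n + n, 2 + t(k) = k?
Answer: -673/2 - 72*√42 - I*√662/2 ≈ -803.11 - 12.865*I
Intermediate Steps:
t(k) = -2 + k
W = I*√662 (W = √(-662) = I*√662 ≈ 25.729*I)
S(n) = -18*n
s(g, G) = -G/2 - g/2 - I*√662/2 (s(g, G) = -((g + G) + I*√662)/2 = -((G + g) + I*√662)/2 = -(G + g + I*√662)/2 = -G/2 - g/2 - I*√662/2)
s(t(27), 648) + S(√(-105 + 777)) = (-½*648 - (-2 + 27)/2 - I*√662/2) - 18*√(-105 + 777) = (-324 - ½*25 - I*√662/2) - 72*√42 = (-324 - 25/2 - I*√662/2) - 72*√42 = (-673/2 - I*√662/2) - 72*√42 = -673/2 - 72*√42 - I*√662/2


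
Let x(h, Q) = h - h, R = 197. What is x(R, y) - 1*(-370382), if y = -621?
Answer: 370382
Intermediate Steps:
x(h, Q) = 0
x(R, y) - 1*(-370382) = 0 - 1*(-370382) = 0 + 370382 = 370382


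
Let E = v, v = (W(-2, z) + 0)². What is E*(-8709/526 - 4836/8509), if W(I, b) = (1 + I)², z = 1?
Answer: -76648617/4475734 ≈ -17.125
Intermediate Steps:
v = 1 (v = ((1 - 2)² + 0)² = ((-1)² + 0)² = (1 + 0)² = 1² = 1)
E = 1
E*(-8709/526 - 4836/8509) = 1*(-8709/526 - 4836/8509) = 1*(-76648617/4475734) = -76648617/4475734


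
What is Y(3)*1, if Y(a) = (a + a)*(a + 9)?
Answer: 72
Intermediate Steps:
Y(a) = 2*a*(9 + a) (Y(a) = (2*a)*(9 + a) = 2*a*(9 + a))
Y(3)*1 = (2*3*(9 + 3))*1 = (2*3*12)*1 = 72*1 = 72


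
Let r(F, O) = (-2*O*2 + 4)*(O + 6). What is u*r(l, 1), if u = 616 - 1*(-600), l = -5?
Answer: 0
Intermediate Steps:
u = 1216 (u = 616 + 600 = 1216)
r(F, O) = (4 - 4*O)*(6 + O) (r(F, O) = (-4*O + 4)*(6 + O) = (4 - 4*O)*(6 + O))
u*r(l, 1) = 1216*(24 - 20*1 - 4*1**2) = 1216*(24 - 20 - 4*1) = 1216*(24 - 20 - 4) = 1216*0 = 0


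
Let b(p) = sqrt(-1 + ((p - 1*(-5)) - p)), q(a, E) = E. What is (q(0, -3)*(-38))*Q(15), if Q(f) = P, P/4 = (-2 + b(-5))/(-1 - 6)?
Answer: 0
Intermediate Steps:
b(p) = 2 (b(p) = sqrt(-1 + ((p + 5) - p)) = sqrt(-1 + ((5 + p) - p)) = sqrt(-1 + 5) = sqrt(4) = 2)
P = 0 (P = 4*((-2 + 2)/(-1 - 6)) = 4*(0/(-7)) = 4*(0*(-1/7)) = 4*0 = 0)
Q(f) = 0
(q(0, -3)*(-38))*Q(15) = -3*(-38)*0 = 114*0 = 0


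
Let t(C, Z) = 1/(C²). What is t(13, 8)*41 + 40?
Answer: 6801/169 ≈ 40.243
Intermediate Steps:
t(C, Z) = C⁻²
t(13, 8)*41 + 40 = 41/13² + 40 = (1/169)*41 + 40 = 41/169 + 40 = 6801/169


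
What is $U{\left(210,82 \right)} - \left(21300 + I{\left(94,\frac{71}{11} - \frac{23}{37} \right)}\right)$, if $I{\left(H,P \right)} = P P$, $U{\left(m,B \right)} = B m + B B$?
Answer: $\frac{432340080}{165649} \approx 2610.0$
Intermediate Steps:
$U{\left(m,B \right)} = B^{2} + B m$ ($U{\left(m,B \right)} = B m + B^{2} = B^{2} + B m$)
$I{\left(H,P \right)} = P^{2}$
$U{\left(210,82 \right)} - \left(21300 + I{\left(94,\frac{71}{11} - \frac{23}{37} \right)}\right) = 82 \left(82 + 210\right) - \left(21300 + \left(\frac{71}{11} - \frac{23}{37}\right)^{2}\right) = 82 \cdot 292 - \left(21300 + \left(71 \cdot \frac{1}{11} - \frac{23}{37}\right)^{2}\right) = 23944 - \left(21300 + \left(\frac{71}{11} - \frac{23}{37}\right)^{2}\right) = 23944 - \frac{3533959576}{165649} = \frac{432340080}{165649}$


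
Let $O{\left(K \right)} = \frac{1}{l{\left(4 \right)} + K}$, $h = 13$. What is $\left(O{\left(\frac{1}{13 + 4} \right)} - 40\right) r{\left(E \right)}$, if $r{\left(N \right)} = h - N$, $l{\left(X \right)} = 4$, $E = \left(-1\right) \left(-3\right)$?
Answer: $- \frac{27430}{69} \approx -397.54$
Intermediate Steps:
$E = 3$
$r{\left(N \right)} = 13 - N$
$O{\left(K \right)} = \frac{1}{4 + K}$
$\left(O{\left(\frac{1}{13 + 4} \right)} - 40\right) r{\left(E \right)} = \left(\frac{1}{4 + \frac{1}{13 + 4}} - 40\right) \left(13 - 3\right) = \left(\frac{1}{4 + \frac{1}{17}} - 40\right) \left(13 - 3\right) = \left(\frac{1}{4 + \frac{1}{17}} - 40\right) 10 = \left(\frac{1}{\frac{69}{17}} - 40\right) 10 = \left(\frac{17}{69} - 40\right) 10 = \left(- \frac{2743}{69}\right) 10 = - \frac{27430}{69}$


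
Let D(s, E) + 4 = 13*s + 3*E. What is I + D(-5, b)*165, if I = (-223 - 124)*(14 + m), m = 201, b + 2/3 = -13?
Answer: -92755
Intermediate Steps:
b = -41/3 (b = -⅔ - 13 = -41/3 ≈ -13.667)
D(s, E) = -4 + 3*E + 13*s (D(s, E) = -4 + (13*s + 3*E) = -4 + (3*E + 13*s) = -4 + 3*E + 13*s)
I = -74605 (I = (-223 - 124)*(14 + 201) = -347*215 = -74605)
I + D(-5, b)*165 = -74605 + (-4 + 3*(-41/3) + 13*(-5))*165 = -74605 + (-4 - 41 - 65)*165 = -74605 - 110*165 = -74605 - 18150 = -92755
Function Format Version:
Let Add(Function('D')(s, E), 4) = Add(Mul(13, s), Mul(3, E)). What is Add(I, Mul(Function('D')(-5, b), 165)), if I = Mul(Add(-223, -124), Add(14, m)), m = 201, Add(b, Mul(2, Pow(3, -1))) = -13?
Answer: -92755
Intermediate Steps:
b = Rational(-41, 3) (b = Add(Rational(-2, 3), -13) = Rational(-41, 3) ≈ -13.667)
Function('D')(s, E) = Add(-4, Mul(3, E), Mul(13, s)) (Function('D')(s, E) = Add(-4, Add(Mul(13, s), Mul(3, E))) = Add(-4, Add(Mul(3, E), Mul(13, s))) = Add(-4, Mul(3, E), Mul(13, s)))
I = -74605 (I = Mul(Add(-223, -124), Add(14, 201)) = Mul(-347, 215) = -74605)
Add(I, Mul(Function('D')(-5, b), 165)) = Add(-74605, Mul(Add(-4, Mul(3, Rational(-41, 3)), Mul(13, -5)), 165)) = Add(-74605, Mul(Add(-4, -41, -65), 165)) = Add(-74605, Mul(-110, 165)) = Add(-74605, -18150) = -92755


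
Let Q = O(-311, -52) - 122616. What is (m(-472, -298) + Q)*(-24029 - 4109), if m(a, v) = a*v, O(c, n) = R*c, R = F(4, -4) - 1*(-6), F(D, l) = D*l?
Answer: -595118700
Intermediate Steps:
R = -10 (R = 4*(-4) - 1*(-6) = -16 + 6 = -10)
O(c, n) = -10*c
Q = -119506 (Q = -10*(-311) - 122616 = 3110 - 122616 = -119506)
(m(-472, -298) + Q)*(-24029 - 4109) = (-472*(-298) - 119506)*(-24029 - 4109) = (140656 - 119506)*(-28138) = 21150*(-28138) = -595118700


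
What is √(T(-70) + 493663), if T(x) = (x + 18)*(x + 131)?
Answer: 3*√54499 ≈ 700.35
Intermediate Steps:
T(x) = (18 + x)*(131 + x)
√(T(-70) + 493663) = √((2358 + (-70)² + 149*(-70)) + 493663) = √((2358 + 4900 - 10430) + 493663) = √(-3172 + 493663) = √490491 = 3*√54499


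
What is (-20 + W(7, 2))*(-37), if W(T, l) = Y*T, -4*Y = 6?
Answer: 2257/2 ≈ 1128.5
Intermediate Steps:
Y = -3/2 (Y = -¼*6 = -3/2 ≈ -1.5000)
W(T, l) = -3*T/2
(-20 + W(7, 2))*(-37) = (-20 - 3/2*7)*(-37) = (-20 - 21/2)*(-37) = -61/2*(-37) = 2257/2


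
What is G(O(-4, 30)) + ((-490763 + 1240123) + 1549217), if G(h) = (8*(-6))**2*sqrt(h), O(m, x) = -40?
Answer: 2298577 + 4608*I*sqrt(10) ≈ 2.2986e+6 + 14572.0*I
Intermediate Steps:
G(h) = 2304*sqrt(h) (G(h) = (-48)**2*sqrt(h) = 2304*sqrt(h))
G(O(-4, 30)) + ((-490763 + 1240123) + 1549217) = 2304*sqrt(-40) + ((-490763 + 1240123) + 1549217) = 2304*(2*I*sqrt(10)) + (749360 + 1549217) = 4608*I*sqrt(10) + 2298577 = 2298577 + 4608*I*sqrt(10)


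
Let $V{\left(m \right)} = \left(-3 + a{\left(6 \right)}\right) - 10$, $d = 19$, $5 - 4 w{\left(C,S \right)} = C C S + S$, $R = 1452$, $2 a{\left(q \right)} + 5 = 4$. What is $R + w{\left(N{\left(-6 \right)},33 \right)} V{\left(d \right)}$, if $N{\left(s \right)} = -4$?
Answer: $\frac{6657}{2} \approx 3328.5$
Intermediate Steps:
$a{\left(q \right)} = - \frac{1}{2}$ ($a{\left(q \right)} = - \frac{5}{2} + \frac{1}{2} \cdot 4 = - \frac{5}{2} + 2 = - \frac{1}{2}$)
$w{\left(C,S \right)} = \frac{5}{4} - \frac{S}{4} - \frac{S C^{2}}{4}$ ($w{\left(C,S \right)} = \frac{5}{4} - \frac{C C S + S}{4} = \frac{5}{4} - \frac{C^{2} S + S}{4} = \frac{5}{4} - \frac{S C^{2} + S}{4} = \frac{5}{4} - \frac{S + S C^{2}}{4} = \frac{5}{4} - \left(\frac{S}{4} + \frac{S C^{2}}{4}\right) = \frac{5}{4} - \frac{S}{4} - \frac{S C^{2}}{4}$)
$V{\left(m \right)} = - \frac{27}{2}$ ($V{\left(m \right)} = \left(-3 - \frac{1}{2}\right) - 10 = - \frac{7}{2} - 10 = - \frac{27}{2}$)
$R + w{\left(N{\left(-6 \right)},33 \right)} V{\left(d \right)} = 1452 + \left(\frac{5}{4} - \frac{33}{4} - \frac{33 \left(-4\right)^{2}}{4}\right) \left(- \frac{27}{2}\right) = 1452 + \left(\frac{5}{4} - \frac{33}{4} - \frac{33}{4} \cdot 16\right) \left(- \frac{27}{2}\right) = 1452 + \left(\frac{5}{4} - \frac{33}{4} - 132\right) \left(- \frac{27}{2}\right) = 1452 - - \frac{3753}{2} = 1452 + \frac{3753}{2} = \frac{6657}{2}$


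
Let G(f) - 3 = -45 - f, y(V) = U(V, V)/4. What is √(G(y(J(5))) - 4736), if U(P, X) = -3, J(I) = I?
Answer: I*√19109/2 ≈ 69.118*I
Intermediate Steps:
y(V) = -¾ (y(V) = -3/4 = -3*¼ = -¾)
G(f) = -42 - f (G(f) = 3 + (-45 - f) = -42 - f)
√(G(y(J(5))) - 4736) = √((-42 - 1*(-¾)) - 4736) = √((-42 + ¾) - 4736) = √(-165/4 - 4736) = √(-19109/4) = I*√19109/2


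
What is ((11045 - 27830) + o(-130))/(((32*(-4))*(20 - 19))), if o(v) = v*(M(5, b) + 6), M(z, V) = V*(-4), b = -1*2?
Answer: 18605/128 ≈ 145.35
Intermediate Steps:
b = -2
M(z, V) = -4*V
o(v) = 14*v (o(v) = v*(-4*(-2) + 6) = v*(8 + 6) = v*14 = 14*v)
((11045 - 27830) + o(-130))/(((32*(-4))*(20 - 19))) = ((11045 - 27830) + 14*(-130))/(((32*(-4))*(20 - 19))) = (-16785 - 1820)/((-128*1)) = -18605/(-128) = -18605*(-1/128) = 18605/128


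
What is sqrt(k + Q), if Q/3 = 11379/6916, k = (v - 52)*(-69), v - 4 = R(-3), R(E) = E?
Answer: 3*sqrt(4682043821)/3458 ≈ 59.363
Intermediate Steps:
v = 1 (v = 4 - 3 = 1)
k = 3519 (k = (1 - 52)*(-69) = -51*(-69) = 3519)
Q = 34137/6916 (Q = 3*(11379/6916) = 34137/6916 ≈ 4.9359)
sqrt(k + Q) = sqrt(3519 + 34137/6916) = sqrt(24371541/6916) = 3*sqrt(4682043821)/3458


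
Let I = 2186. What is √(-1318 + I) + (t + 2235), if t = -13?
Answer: 2222 + 2*√217 ≈ 2251.5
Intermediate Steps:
√(-1318 + I) + (t + 2235) = √(-1318 + 2186) + (-13 + 2235) = √868 + 2222 = 2*√217 + 2222 = 2222 + 2*√217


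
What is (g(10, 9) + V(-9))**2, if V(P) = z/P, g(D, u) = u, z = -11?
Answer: 8464/81 ≈ 104.49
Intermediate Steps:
V(P) = -11/P
(g(10, 9) + V(-9))**2 = (9 - 11/(-9))**2 = (9 - 11*(-1/9))**2 = (9 + 11/9)**2 = (92/9)**2 = 8464/81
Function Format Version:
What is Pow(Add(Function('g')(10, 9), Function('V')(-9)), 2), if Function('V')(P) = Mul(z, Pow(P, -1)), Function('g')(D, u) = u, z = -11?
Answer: Rational(8464, 81) ≈ 104.49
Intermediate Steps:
Function('V')(P) = Mul(-11, Pow(P, -1))
Pow(Add(Function('g')(10, 9), Function('V')(-9)), 2) = Pow(Add(9, Mul(-11, Pow(-9, -1))), 2) = Pow(Add(9, Mul(-11, Rational(-1, 9))), 2) = Pow(Add(9, Rational(11, 9)), 2) = Pow(Rational(92, 9), 2) = Rational(8464, 81)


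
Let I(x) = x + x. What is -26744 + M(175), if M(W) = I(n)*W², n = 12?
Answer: 708256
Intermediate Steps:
I(x) = 2*x
M(W) = 24*W² (M(W) = (2*12)*W² = 24*W²)
-26744 + M(175) = -26744 + 24*175² = -26744 + 24*30625 = -26744 + 735000 = 708256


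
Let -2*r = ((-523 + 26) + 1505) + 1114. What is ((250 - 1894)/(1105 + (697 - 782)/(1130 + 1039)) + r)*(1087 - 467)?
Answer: -78939084976/119833 ≈ -6.5874e+5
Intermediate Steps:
r = -1061 (r = -(((-523 + 26) + 1505) + 1114)/2 = -((-497 + 1505) + 1114)/2 = -(1008 + 1114)/2 = -½*2122 = -1061)
((250 - 1894)/(1105 + (697 - 782)/(1130 + 1039)) + r)*(1087 - 467) = ((250 - 1894)/(1105 + (697 - 782)/(1130 + 1039)) - 1061)*(1087 - 467) = (-1644/(1105 - 85/2169) - 1061)*620 = (-1644/2396660/2169 - 1061)*620 = (-1644*2169/2396660 - 1061)*620 = (-891459/599165 - 1061)*620 = -636605524/599165*620 = -78939084976/119833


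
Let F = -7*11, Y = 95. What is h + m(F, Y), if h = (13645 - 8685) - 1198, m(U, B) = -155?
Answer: 3607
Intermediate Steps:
F = -77
h = 3762 (h = 4960 - 1198 = 3762)
h + m(F, Y) = 3762 - 155 = 3607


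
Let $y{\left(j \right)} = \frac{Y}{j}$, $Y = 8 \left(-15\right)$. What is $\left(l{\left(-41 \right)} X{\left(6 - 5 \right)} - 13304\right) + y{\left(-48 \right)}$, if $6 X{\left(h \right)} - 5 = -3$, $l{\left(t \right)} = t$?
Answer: $- \frac{79891}{6} \approx -13315.0$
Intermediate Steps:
$X{\left(h \right)} = \frac{1}{3}$ ($X{\left(h \right)} = \frac{5}{6} + \frac{1}{6} \left(-3\right) = \frac{5}{6} - \frac{1}{2} = \frac{1}{3}$)
$Y = -120$
$y{\left(j \right)} = - \frac{120}{j}$
$\left(l{\left(-41 \right)} X{\left(6 - 5 \right)} - 13304\right) + y{\left(-48 \right)} = \left(\left(-41\right) \frac{1}{3} - 13304\right) - \frac{120}{-48} = \left(- \frac{41}{3} - 13304\right) - - \frac{5}{2} = - \frac{39953}{3} + \frac{5}{2} = - \frac{79891}{6}$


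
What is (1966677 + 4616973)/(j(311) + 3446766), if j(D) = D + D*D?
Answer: 1097275/590633 ≈ 1.8578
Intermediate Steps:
j(D) = D + D**2
(1966677 + 4616973)/(j(311) + 3446766) = (1966677 + 4616973)/(311*(1 + 311) + 3446766) = 6583650/(311*312 + 3446766) = 6583650/(97032 + 3446766) = 6583650/3543798 = 6583650*(1/3543798) = 1097275/590633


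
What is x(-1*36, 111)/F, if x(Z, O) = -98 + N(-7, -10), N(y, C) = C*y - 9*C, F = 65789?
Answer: 62/65789 ≈ 0.00094241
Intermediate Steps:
N(y, C) = -9*C + C*y
x(Z, O) = 62 (x(Z, O) = -98 - 10*(-9 - 7) = -98 - 10*(-16) = -98 + 160 = 62)
x(-1*36, 111)/F = 62/65789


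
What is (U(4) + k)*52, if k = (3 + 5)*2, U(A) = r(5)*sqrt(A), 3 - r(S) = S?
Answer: 624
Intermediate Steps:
r(S) = 3 - S
U(A) = -2*sqrt(A) (U(A) = (3 - 1*5)*sqrt(A) = (3 - 5)*sqrt(A) = -2*sqrt(A))
k = 16 (k = 8*2 = 16)
(U(4) + k)*52 = (-2*sqrt(4) + 16)*52 = (-2*2 + 16)*52 = (-4 + 16)*52 = 12*52 = 624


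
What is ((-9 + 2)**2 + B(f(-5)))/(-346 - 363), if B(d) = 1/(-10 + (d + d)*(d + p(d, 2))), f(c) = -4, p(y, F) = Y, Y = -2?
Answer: -1863/26942 ≈ -0.069149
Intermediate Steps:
p(y, F) = -2
B(d) = 1/(-10 + 2*d*(-2 + d)) (B(d) = 1/(-10 + (d + d)*(d - 2)) = 1/(-10 + (2*d)*(-2 + d)) = 1/(-10 + 2*d*(-2 + d)))
((-9 + 2)**2 + B(f(-5)))/(-346 - 363) = ((-9 + 2)**2 + 1/(2*(-5 + (-4)**2 - 2*(-4))))/(-346 - 363) = ((-7)**2 + 1/(2*(-5 + 16 + 8)))/(-709) = (49 + (1/2)/19)*(-1/709) = (49 + (1/2)*(1/19))*(-1/709) = (49 + 1/38)*(-1/709) = (1863/38)*(-1/709) = -1863/26942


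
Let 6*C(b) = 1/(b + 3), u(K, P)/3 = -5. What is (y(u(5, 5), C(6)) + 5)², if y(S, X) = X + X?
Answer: 18496/729 ≈ 25.372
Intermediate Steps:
u(K, P) = -15 (u(K, P) = 3*(-5) = -15)
C(b) = 1/(6*(3 + b)) (C(b) = 1/(6*(b + 3)) = 1/(6*(3 + b)))
y(S, X) = 2*X
(y(u(5, 5), C(6)) + 5)² = (2*(1/(6*(3 + 6))) + 5)² = (2*((⅙)/9) + 5)² = (2*((⅙)*(⅑)) + 5)² = (2*(1/54) + 5)² = (1/27 + 5)² = (136/27)² = 18496/729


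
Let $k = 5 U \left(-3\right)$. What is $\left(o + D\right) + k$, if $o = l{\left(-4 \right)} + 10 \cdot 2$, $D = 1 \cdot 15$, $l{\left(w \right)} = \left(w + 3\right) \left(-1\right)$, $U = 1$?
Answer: $21$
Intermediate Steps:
$l{\left(w \right)} = -3 - w$ ($l{\left(w \right)} = \left(3 + w\right) \left(-1\right) = -3 - w$)
$D = 15$
$o = 21$ ($o = \left(-3 - -4\right) + 10 \cdot 2 = \left(-3 + 4\right) + 20 = 1 + 20 = 21$)
$k = -15$ ($k = 5 \cdot 1 \left(-3\right) = 5 \left(-3\right) = -15$)
$\left(o + D\right) + k = \left(21 + 15\right) - 15 = 36 - 15 = 21$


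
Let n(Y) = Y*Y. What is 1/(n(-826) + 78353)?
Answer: 1/760629 ≈ 1.3147e-6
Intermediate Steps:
n(Y) = Y²
1/(n(-826) + 78353) = 1/((-826)² + 78353) = 1/(682276 + 78353) = 1/760629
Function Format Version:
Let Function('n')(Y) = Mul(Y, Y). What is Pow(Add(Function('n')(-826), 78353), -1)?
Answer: Rational(1, 760629) ≈ 1.3147e-6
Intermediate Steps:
Function('n')(Y) = Pow(Y, 2)
Pow(Add(Function('n')(-826), 78353), -1) = Pow(Add(Pow(-826, 2), 78353), -1) = Pow(Add(682276, 78353), -1) = Pow(760629, -1) = Rational(1, 760629)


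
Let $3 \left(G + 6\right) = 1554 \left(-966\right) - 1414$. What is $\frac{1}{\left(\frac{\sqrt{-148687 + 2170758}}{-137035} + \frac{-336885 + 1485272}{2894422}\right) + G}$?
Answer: $- \frac{709169172150556735103404138350}{355197972429900618672215869504879549} + \frac{10332316823260508460 \sqrt{2022071}}{355197972429900618672215869504879549} \approx -1.9965 \cdot 10^{-6}$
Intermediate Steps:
$G = - \frac{1502596}{3}$ ($G = -6 + \frac{1554 \left(-966\right) - 1414}{3} = -6 + \frac{-1501164 - 1414}{3} = -6 + \frac{1}{3} \left(-1502578\right) = -6 - \frac{1502578}{3} = - \frac{1502596}{3} \approx -5.0087 \cdot 10^{5}$)
$\frac{1}{\left(\frac{\sqrt{-148687 + 2170758}}{-137035} + \frac{-336885 + 1485272}{2894422}\right) + G} = \frac{1}{\left(\frac{\sqrt{-148687 + 2170758}}{-137035} + \frac{-336885 + 1485272}{2894422}\right) - \frac{1502596}{3}} = \frac{1}{\left(\sqrt{2022071} \left(- \frac{1}{137035}\right) + 1148387 \cdot \frac{1}{2894422}\right) - \frac{1502596}{3}} = \frac{1}{\left(- \frac{\sqrt{2022071}}{137035} + \frac{1148387}{2894422}\right) - \frac{1502596}{3}} = \frac{1}{\left(\frac{1148387}{2894422} - \frac{\sqrt{2022071}}{137035}\right) - \frac{1502596}{3}} = \frac{1}{- \frac{4349143474351}{8683266} - \frac{\sqrt{2022071}}{137035}}$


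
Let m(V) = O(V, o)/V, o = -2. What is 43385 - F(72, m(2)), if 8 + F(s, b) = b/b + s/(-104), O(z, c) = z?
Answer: 564105/13 ≈ 43393.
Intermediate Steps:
m(V) = 1 (m(V) = V/V = 1)
F(s, b) = -7 - s/104 (F(s, b) = -8 + (b/b + s/(-104)) = -8 + (1 + s*(-1/104)) = -8 + (1 - s/104) = -7 - s/104)
43385 - F(72, m(2)) = 43385 - (-7 - 1/104*72) = 43385 - (-7 - 9/13) = 43385 - 1*(-100/13) = 43385 + 100/13 = 564105/13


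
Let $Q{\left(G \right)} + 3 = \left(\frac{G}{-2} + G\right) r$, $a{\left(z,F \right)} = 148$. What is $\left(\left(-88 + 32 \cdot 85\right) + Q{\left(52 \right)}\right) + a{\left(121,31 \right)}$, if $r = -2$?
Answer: $2725$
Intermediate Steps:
$Q{\left(G \right)} = -3 - G$ ($Q{\left(G \right)} = -3 + \left(\frac{G}{-2} + G\right) \left(-2\right) = -3 + \left(G \left(- \frac{1}{2}\right) + G\right) \left(-2\right) = -3 + \left(- \frac{G}{2} + G\right) \left(-2\right) = -3 + \frac{G}{2} \left(-2\right) = -3 - G$)
$\left(\left(-88 + 32 \cdot 85\right) + Q{\left(52 \right)}\right) + a{\left(121,31 \right)} = \left(\left(-88 + 32 \cdot 85\right) - 55\right) + 148 = \left(\left(-88 + 2720\right) - 55\right) + 148 = \left(2632 - 55\right) + 148 = 2577 + 148 = 2725$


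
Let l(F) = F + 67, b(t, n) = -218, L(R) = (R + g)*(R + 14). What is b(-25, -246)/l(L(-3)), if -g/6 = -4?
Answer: -109/149 ≈ -0.73154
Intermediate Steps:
g = 24 (g = -6*(-4) = 24)
L(R) = (14 + R)*(24 + R) (L(R) = (R + 24)*(R + 14) = (24 + R)*(14 + R) = (14 + R)*(24 + R))
l(F) = 67 + F
b(-25, -246)/l(L(-3)) = -218/(67 + (336 + (-3)² + 38*(-3))) = -218/(67 + (336 + 9 - 114)) = -218/(67 + 231) = -218/298 = -218*1/298 = -109/149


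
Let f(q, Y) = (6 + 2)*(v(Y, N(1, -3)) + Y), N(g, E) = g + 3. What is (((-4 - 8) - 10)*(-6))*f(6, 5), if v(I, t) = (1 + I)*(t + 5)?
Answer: 62304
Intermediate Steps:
N(g, E) = 3 + g
v(I, t) = (1 + I)*(5 + t)
f(q, Y) = 72 + 80*Y (f(q, Y) = (6 + 2)*((5 + (3 + 1) + 5*Y + Y*(3 + 1)) + Y) = 8*((5 + 4 + 5*Y + Y*4) + Y) = 8*((5 + 4 + 5*Y + 4*Y) + Y) = 8*((9 + 9*Y) + Y) = 8*(9 + 10*Y) = 72 + 80*Y)
(((-4 - 8) - 10)*(-6))*f(6, 5) = (((-4 - 8) - 10)*(-6))*(72 + 80*5) = ((-12 - 10)*(-6))*(72 + 400) = -22*(-6)*472 = 132*472 = 62304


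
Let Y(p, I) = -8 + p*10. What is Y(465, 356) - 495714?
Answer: -491072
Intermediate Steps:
Y(p, I) = -8 + 10*p
Y(465, 356) - 495714 = (-8 + 10*465) - 495714 = (-8 + 4650) - 495714 = 4642 - 495714 = -491072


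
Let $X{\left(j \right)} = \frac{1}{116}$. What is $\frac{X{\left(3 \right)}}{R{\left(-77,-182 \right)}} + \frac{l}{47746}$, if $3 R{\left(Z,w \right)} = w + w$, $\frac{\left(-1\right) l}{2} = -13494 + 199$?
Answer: $\frac{561296461}{1008013552} \approx 0.55683$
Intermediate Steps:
$l = 26590$ ($l = - 2 \left(-13494 + 199\right) = \left(-2\right) \left(-13295\right) = 26590$)
$R{\left(Z,w \right)} = \frac{2 w}{3}$ ($R{\left(Z,w \right)} = \frac{w + w}{3} = \frac{2 w}{3}$)
$X{\left(j \right)} = \frac{1}{116}$
$\frac{X{\left(3 \right)}}{R{\left(-77,-182 \right)}} + \frac{l}{47746} = \frac{1}{116 \cdot \frac{2}{3} \left(-182\right)} + \frac{26590}{47746} = \frac{1}{116 \left(- \frac{364}{3}\right)} + 26590 \cdot \frac{1}{47746} = \frac{1}{116} \left(- \frac{3}{364}\right) + \frac{13295}{23873} = - \frac{3}{42224} + \frac{13295}{23873} = \frac{561296461}{1008013552}$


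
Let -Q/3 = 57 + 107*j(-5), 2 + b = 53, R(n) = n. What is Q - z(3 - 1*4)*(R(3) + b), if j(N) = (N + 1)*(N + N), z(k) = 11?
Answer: -13605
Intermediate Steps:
b = 51 (b = -2 + 53 = 51)
j(N) = 2*N*(1 + N) (j(N) = (1 + N)*(2*N) = 2*N*(1 + N))
Q = -13011 (Q = -3*(57 + 107*(2*(-5)*(1 - 5))) = -3*(57 + 107*(2*(-5)*(-4))) = -3*(57 + 107*40) = -3*(57 + 4280) = -3*4337 = -13011)
Q - z(3 - 1*4)*(R(3) + b) = -13011 - 11*(3 + 51) = -13011 - 11*54 = -13011 - 1*594 = -13011 - 594 = -13605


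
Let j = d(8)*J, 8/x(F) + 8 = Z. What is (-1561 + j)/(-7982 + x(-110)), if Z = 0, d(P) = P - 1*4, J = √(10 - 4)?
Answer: 1561/7983 - 4*√6/7983 ≈ 0.19431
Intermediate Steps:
J = √6 ≈ 2.4495
d(P) = -4 + P (d(P) = P - 4 = -4 + P)
x(F) = -1 (x(F) = 8/(-8 + 0) = 8/(-8) = 8*(-⅛) = -1)
j = 4*√6 (j = (-4 + 8)*√6 = 4*√6 ≈ 9.7980)
(-1561 + j)/(-7982 + x(-110)) = (-1561 + 4*√6)/(-7982 - 1) = (-1561 + 4*√6)/(-7983) = (-1561 + 4*√6)*(-1/7983) = 1561/7983 - 4*√6/7983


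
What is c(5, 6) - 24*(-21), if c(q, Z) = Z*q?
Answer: 534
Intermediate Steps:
c(5, 6) - 24*(-21) = 6*5 - 24*(-21) = 30 + 504 = 534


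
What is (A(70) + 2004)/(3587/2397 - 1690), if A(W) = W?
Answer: -292434/238079 ≈ -1.2283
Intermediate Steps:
(A(70) + 2004)/(3587/2397 - 1690) = (70 + 2004)/(3587/2397 - 1690) = 2074/(3587*(1/2397) - 1690) = 2074/(211/141 - 1690) = 2074/(-238079/141) = 2074*(-141/238079) = -292434/238079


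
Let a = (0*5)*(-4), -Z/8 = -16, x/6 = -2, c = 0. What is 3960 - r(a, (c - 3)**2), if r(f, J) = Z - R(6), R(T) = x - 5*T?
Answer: 3790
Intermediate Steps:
x = -12 (x = 6*(-2) = -12)
Z = 128 (Z = -8*(-16) = 128)
R(T) = -12 - 5*T
a = 0 (a = 0*(-4) = 0)
r(f, J) = 170 (r(f, J) = 128 - (-12 - 5*6) = 128 - (-12 - 30) = 128 - 1*(-42) = 128 + 42 = 170)
3960 - r(a, (c - 3)**2) = 3960 - 1*170 = 3960 - 170 = 3790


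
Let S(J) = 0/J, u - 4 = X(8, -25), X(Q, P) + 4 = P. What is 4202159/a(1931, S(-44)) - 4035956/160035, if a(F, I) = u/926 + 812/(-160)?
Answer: -12454942741710284/15121547115 ≈ -8.2366e+5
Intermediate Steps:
X(Q, P) = -4 + P
u = -25 (u = 4 + (-4 - 25) = 4 - 29 = -25)
S(J) = 0
a(F, I) = -94489/18520 (a(F, I) = -25/926 + 812/(-160) = -25*1/926 + 812*(-1/160) = -25/926 - 203/40 = -94489/18520)
4202159/a(1931, S(-44)) - 4035956/160035 = 4202159/(-94489/18520) - 4035956/160035 = 4202159*(-18520/94489) - 4035956*1/160035 = -77823984680/94489 - 4035956/160035 = -12454942741710284/15121547115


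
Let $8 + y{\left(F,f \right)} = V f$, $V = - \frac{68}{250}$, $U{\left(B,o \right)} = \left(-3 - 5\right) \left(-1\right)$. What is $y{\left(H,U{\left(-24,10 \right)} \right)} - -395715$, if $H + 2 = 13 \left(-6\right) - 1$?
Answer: $\frac{49463103}{125} \approx 3.9571 \cdot 10^{5}$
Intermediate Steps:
$U{\left(B,o \right)} = 8$ ($U{\left(B,o \right)} = \left(-8\right) \left(-1\right) = 8$)
$V = - \frac{34}{125}$ ($V = \left(-68\right) \frac{1}{250} = - \frac{34}{125} \approx -0.272$)
$H = -81$ ($H = -2 + \left(13 \left(-6\right) - 1\right) = -2 - 79 = -81$)
$y{\left(F,f \right)} = -8 - \frac{34 f}{125}$
$y{\left(H,U{\left(-24,10 \right)} \right)} - -395715 = \left(-8 - \frac{272}{125}\right) - -395715 = \left(-8 - \frac{272}{125}\right) + 395715 = - \frac{1272}{125} + 395715 = \frac{49463103}{125}$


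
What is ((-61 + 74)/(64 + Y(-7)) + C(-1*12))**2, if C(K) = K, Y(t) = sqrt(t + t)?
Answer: (-568009*I + 18120*sqrt(14))/(2*(-2041*I + 64*sqrt(14))) ≈ 139.18 + 0.27925*I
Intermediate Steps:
Y(t) = sqrt(2)*sqrt(t) (Y(t) = sqrt(2*t) = sqrt(2)*sqrt(t))
((-61 + 74)/(64 + Y(-7)) + C(-1*12))**2 = ((-61 + 74)/(64 + sqrt(2)*sqrt(-7)) - 1*12)**2 = (13/(64 + sqrt(2)*(I*sqrt(7))) - 12)**2 = (13/(64 + I*sqrt(14)) - 12)**2 = (-12 + 13/(64 + I*sqrt(14)))**2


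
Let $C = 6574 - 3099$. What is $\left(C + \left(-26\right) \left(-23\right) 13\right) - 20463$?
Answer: $-9214$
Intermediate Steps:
$C = 3475$ ($C = 6574 - 3099 = 3475$)
$\left(C + \left(-26\right) \left(-23\right) 13\right) - 20463 = \left(3475 + \left(-26\right) \left(-23\right) 13\right) - 20463 = \left(3475 + 598 \cdot 13\right) - 20463 = \left(3475 + 7774\right) - 20463 = 11249 - 20463 = -9214$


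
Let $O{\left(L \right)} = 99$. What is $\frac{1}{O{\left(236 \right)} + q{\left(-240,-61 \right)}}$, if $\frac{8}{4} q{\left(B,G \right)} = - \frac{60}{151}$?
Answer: $\frac{151}{14919} \approx 0.010121$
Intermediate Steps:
$q{\left(B,G \right)} = - \frac{30}{151}$ ($q{\left(B,G \right)} = \frac{\left(-60\right) \frac{1}{151}}{2} = \frac{1}{2} \left(- \frac{60}{151}\right) = - \frac{30}{151}$)
$\frac{1}{O{\left(236 \right)} + q{\left(-240,-61 \right)}} = \frac{1}{99 - \frac{30}{151}} = \frac{1}{\frac{14919}{151}} = \frac{151}{14919}$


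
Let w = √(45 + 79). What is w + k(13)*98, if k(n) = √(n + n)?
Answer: 2*√31 + 98*√26 ≈ 510.84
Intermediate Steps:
k(n) = √2*√n (k(n) = √(2*n) = √2*√n)
w = 2*√31 (w = √124 = 2*√31 ≈ 11.136)
w + k(13)*98 = 2*√31 + (√2*√13)*98 = 2*√31 + √26*98 = 2*√31 + 98*√26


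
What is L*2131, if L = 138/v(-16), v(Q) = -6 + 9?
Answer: 98026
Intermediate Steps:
v(Q) = 3
L = 46 (L = 138/3 = 138*(⅓) = 46)
L*2131 = 46*2131 = 98026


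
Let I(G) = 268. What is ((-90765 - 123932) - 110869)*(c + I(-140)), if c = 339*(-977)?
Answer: 107741184210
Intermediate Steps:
c = -331203
((-90765 - 123932) - 110869)*(c + I(-140)) = ((-90765 - 123932) - 110869)*(-331203 + 268) = (-214697 - 110869)*(-330935) = -325566*(-330935) = 107741184210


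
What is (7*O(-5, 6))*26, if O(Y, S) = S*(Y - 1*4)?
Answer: -9828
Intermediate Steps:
O(Y, S) = S*(-4 + Y) (O(Y, S) = S*(Y - 4) = S*(-4 + Y))
(7*O(-5, 6))*26 = (7*(6*(-4 - 5)))*26 = (7*(6*(-9)))*26 = (7*(-54))*26 = -378*26 = -9828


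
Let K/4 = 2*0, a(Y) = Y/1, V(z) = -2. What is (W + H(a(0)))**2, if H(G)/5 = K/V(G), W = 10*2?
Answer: 400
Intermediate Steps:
W = 20
a(Y) = Y (a(Y) = Y*1 = Y)
K = 0 (K = 4*(2*0) = 4*0 = 0)
H(G) = 0 (H(G) = 5*(0/(-2)) = 5*(0*(-1/2)) = 5*0 = 0)
(W + H(a(0)))**2 = (20 + 0)**2 = 20**2 = 400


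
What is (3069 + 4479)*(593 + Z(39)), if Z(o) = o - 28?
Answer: 4558992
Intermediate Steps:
Z(o) = -28 + o
(3069 + 4479)*(593 + Z(39)) = (3069 + 4479)*(593 + (-28 + 39)) = 7548*(593 + 11) = 7548*604 = 4558992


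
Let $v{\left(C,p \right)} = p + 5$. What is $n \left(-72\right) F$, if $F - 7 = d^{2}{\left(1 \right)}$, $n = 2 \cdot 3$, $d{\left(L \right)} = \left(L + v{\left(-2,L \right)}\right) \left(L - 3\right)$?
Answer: $-87696$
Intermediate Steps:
$v{\left(C,p \right)} = 5 + p$
$d{\left(L \right)} = \left(-3 + L\right) \left(5 + 2 L\right)$ ($d{\left(L \right)} = \left(L + \left(5 + L\right)\right) \left(L - 3\right) = \left(5 + 2 L\right) \left(-3 + L\right) = \left(-3 + L\right) \left(5 + 2 L\right)$)
$n = 6$
$F = 203$ ($F = 7 + \left(-15 - 1 + 2 \cdot 1^{2}\right)^{2} = 7 + \left(-15 - 1 + 2 \cdot 1\right)^{2} = 7 + \left(-15 - 1 + 2\right)^{2} = 7 + \left(-14\right)^{2} = 7 + 196 = 203$)
$n \left(-72\right) F = 6 \left(-72\right) 203 = \left(-432\right) 203 = -87696$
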